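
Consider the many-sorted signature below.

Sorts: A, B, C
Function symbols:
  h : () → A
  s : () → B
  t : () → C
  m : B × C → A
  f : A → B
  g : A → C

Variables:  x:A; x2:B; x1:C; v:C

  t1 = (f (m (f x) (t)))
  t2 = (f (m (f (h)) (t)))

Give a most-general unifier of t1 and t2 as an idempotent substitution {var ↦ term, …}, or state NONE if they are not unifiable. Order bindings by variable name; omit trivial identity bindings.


{x ↦ (h)}


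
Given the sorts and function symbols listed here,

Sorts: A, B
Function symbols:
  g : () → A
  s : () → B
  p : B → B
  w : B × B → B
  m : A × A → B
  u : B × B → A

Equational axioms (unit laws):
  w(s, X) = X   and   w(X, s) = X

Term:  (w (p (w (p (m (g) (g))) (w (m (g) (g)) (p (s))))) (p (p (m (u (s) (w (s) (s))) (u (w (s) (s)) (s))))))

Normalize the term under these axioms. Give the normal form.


normal form = (w (p (w (p (m (g) (g))) (w (m (g) (g)) (p (s))))) (p (p (m (u (s) (s)) (u (s) (s))))))

1. (w (p (w (p (m (g) (g))) (w (m (g) (g)) (p (s))))) (p (p (m (u (s) (w (s) (s))) (u (w (s) (s)) (s))))))  →  (w (p (w (p (m (g) (g))) (w (m (g) (g)) (p (s))))) (p (p (m (u (s) (s)) (u (w (s) (s)) (s))))))
2. (w (p (w (p (m (g) (g))) (w (m (g) (g)) (p (s))))) (p (p (m (u (s) (s)) (u (w (s) (s)) (s))))))  →  (w (p (w (p (m (g) (g))) (w (m (g) (g)) (p (s))))) (p (p (m (u (s) (s)) (u (s) (s))))))


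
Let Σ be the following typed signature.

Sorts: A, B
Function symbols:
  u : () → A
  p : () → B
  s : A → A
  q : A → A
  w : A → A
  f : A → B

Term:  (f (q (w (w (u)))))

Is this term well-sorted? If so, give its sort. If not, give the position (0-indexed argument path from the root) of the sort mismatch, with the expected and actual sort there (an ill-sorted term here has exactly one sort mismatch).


well-sorted; sort = B

        (u) : A
      (w (u)) : A
    (w (w (u))) : A
  (q (w (w (u)))) : A
(f (q (w (w (u))))) : B


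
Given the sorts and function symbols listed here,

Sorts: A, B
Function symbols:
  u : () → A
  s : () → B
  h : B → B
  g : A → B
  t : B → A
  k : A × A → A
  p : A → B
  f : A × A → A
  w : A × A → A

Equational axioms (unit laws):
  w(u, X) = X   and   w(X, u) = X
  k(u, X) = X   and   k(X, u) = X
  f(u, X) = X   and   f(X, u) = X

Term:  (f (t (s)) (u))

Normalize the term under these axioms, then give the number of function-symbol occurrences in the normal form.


size = 2

1. (f (t (s)) (u))  →  (t (s))
normal form: (t (s))


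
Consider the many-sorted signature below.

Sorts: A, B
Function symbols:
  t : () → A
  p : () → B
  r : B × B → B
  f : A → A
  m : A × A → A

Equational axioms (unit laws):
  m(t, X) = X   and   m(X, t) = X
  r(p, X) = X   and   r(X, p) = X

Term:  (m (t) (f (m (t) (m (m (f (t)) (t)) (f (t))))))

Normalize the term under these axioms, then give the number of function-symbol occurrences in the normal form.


size = 6

1. (m (t) (f (m (t) (m (m (f (t)) (t)) (f (t))))))  →  (f (m (t) (m (m (f (t)) (t)) (f (t)))))
2. (f (m (t) (m (m (f (t)) (t)) (f (t)))))  →  (f (m (m (f (t)) (t)) (f (t))))
3. (f (m (m (f (t)) (t)) (f (t))))  →  (f (m (f (t)) (f (t))))
normal form: (f (m (f (t)) (f (t))))


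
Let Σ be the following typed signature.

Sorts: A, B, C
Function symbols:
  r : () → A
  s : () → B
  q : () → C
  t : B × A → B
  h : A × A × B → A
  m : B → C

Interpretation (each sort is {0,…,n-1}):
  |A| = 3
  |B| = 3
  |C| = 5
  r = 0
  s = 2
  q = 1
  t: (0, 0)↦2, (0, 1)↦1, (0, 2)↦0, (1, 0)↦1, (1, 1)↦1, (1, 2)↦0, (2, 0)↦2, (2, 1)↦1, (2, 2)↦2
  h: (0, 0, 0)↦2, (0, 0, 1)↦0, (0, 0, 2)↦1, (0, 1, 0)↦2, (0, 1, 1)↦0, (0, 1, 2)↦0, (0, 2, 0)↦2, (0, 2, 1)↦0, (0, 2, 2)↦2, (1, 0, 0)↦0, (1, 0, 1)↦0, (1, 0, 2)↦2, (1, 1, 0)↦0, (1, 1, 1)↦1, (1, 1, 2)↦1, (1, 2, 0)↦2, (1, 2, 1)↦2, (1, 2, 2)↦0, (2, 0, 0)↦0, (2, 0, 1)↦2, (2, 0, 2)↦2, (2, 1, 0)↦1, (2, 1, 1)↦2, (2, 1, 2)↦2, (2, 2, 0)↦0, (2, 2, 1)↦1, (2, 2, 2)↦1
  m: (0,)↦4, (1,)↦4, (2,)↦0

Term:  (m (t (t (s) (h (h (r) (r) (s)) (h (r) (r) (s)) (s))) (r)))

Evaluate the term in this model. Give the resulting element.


  s = 2
  r = 0
  r = 0
  s = 2
  (h (r) (r) (s)) = h(0, 0, 2) = 1
  r = 0
  r = 0
  s = 2
  (h (r) (r) (s)) = h(0, 0, 2) = 1
  s = 2
  (h (h (r) (r) (s)) (h (r) (r) (s)) (s)) = h(1, 1, 2) = 1
  (t (s) (h (h (r) (r) (s)) (h (r) (r) (s)) (s))) = t(2, 1) = 1
  r = 0
  (t (t (s) (h (h (r) (r) (s)) (h (r) (r) (s)) (s))) (r)) = t(1, 0) = 1
  (m (t (t (s) (h (h (r) (r) (s)) (h (r) (r) (s)) (s))) (r))) = m(1,) = 4

value = 4


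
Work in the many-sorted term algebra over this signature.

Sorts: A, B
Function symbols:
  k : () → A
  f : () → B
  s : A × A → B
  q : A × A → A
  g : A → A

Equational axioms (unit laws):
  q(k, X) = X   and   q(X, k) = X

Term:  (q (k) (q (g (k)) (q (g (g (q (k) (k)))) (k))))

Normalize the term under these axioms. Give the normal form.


normal form = (q (g (k)) (g (g (k))))

1. (q (k) (q (g (k)) (q (g (g (q (k) (k)))) (k))))  →  (q (g (k)) (q (g (g (q (k) (k)))) (k)))
2. (q (g (k)) (q (g (g (q (k) (k)))) (k)))  →  (q (g (k)) (g (g (q (k) (k)))))
3. (q (g (k)) (g (g (q (k) (k)))))  →  (q (g (k)) (g (g (k))))


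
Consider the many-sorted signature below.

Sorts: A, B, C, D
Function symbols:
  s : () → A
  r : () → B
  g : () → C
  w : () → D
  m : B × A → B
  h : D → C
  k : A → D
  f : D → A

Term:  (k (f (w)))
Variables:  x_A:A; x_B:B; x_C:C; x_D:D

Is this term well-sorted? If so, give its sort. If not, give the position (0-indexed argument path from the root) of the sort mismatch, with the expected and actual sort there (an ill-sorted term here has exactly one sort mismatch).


    (w) : D
  (f (w)) : A
(k (f (w))) : D

well-sorted; sort = D


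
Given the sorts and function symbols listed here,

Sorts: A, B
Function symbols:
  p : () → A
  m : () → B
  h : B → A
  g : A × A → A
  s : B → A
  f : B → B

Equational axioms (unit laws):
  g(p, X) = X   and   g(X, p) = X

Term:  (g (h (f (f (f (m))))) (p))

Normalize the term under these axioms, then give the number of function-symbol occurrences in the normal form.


1. (g (h (f (f (f (m))))) (p))  →  (h (f (f (f (m)))))
normal form: (h (f (f (f (m)))))

size = 5


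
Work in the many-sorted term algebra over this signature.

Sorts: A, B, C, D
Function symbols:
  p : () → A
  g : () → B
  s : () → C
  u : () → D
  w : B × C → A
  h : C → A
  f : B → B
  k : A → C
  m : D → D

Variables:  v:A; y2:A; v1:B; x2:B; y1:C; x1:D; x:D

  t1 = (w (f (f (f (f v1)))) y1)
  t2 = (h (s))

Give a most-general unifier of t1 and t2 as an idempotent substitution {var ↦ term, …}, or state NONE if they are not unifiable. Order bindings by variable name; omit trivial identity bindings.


NONE (not unifiable)

head clash or occurs-check failure — not unifiable


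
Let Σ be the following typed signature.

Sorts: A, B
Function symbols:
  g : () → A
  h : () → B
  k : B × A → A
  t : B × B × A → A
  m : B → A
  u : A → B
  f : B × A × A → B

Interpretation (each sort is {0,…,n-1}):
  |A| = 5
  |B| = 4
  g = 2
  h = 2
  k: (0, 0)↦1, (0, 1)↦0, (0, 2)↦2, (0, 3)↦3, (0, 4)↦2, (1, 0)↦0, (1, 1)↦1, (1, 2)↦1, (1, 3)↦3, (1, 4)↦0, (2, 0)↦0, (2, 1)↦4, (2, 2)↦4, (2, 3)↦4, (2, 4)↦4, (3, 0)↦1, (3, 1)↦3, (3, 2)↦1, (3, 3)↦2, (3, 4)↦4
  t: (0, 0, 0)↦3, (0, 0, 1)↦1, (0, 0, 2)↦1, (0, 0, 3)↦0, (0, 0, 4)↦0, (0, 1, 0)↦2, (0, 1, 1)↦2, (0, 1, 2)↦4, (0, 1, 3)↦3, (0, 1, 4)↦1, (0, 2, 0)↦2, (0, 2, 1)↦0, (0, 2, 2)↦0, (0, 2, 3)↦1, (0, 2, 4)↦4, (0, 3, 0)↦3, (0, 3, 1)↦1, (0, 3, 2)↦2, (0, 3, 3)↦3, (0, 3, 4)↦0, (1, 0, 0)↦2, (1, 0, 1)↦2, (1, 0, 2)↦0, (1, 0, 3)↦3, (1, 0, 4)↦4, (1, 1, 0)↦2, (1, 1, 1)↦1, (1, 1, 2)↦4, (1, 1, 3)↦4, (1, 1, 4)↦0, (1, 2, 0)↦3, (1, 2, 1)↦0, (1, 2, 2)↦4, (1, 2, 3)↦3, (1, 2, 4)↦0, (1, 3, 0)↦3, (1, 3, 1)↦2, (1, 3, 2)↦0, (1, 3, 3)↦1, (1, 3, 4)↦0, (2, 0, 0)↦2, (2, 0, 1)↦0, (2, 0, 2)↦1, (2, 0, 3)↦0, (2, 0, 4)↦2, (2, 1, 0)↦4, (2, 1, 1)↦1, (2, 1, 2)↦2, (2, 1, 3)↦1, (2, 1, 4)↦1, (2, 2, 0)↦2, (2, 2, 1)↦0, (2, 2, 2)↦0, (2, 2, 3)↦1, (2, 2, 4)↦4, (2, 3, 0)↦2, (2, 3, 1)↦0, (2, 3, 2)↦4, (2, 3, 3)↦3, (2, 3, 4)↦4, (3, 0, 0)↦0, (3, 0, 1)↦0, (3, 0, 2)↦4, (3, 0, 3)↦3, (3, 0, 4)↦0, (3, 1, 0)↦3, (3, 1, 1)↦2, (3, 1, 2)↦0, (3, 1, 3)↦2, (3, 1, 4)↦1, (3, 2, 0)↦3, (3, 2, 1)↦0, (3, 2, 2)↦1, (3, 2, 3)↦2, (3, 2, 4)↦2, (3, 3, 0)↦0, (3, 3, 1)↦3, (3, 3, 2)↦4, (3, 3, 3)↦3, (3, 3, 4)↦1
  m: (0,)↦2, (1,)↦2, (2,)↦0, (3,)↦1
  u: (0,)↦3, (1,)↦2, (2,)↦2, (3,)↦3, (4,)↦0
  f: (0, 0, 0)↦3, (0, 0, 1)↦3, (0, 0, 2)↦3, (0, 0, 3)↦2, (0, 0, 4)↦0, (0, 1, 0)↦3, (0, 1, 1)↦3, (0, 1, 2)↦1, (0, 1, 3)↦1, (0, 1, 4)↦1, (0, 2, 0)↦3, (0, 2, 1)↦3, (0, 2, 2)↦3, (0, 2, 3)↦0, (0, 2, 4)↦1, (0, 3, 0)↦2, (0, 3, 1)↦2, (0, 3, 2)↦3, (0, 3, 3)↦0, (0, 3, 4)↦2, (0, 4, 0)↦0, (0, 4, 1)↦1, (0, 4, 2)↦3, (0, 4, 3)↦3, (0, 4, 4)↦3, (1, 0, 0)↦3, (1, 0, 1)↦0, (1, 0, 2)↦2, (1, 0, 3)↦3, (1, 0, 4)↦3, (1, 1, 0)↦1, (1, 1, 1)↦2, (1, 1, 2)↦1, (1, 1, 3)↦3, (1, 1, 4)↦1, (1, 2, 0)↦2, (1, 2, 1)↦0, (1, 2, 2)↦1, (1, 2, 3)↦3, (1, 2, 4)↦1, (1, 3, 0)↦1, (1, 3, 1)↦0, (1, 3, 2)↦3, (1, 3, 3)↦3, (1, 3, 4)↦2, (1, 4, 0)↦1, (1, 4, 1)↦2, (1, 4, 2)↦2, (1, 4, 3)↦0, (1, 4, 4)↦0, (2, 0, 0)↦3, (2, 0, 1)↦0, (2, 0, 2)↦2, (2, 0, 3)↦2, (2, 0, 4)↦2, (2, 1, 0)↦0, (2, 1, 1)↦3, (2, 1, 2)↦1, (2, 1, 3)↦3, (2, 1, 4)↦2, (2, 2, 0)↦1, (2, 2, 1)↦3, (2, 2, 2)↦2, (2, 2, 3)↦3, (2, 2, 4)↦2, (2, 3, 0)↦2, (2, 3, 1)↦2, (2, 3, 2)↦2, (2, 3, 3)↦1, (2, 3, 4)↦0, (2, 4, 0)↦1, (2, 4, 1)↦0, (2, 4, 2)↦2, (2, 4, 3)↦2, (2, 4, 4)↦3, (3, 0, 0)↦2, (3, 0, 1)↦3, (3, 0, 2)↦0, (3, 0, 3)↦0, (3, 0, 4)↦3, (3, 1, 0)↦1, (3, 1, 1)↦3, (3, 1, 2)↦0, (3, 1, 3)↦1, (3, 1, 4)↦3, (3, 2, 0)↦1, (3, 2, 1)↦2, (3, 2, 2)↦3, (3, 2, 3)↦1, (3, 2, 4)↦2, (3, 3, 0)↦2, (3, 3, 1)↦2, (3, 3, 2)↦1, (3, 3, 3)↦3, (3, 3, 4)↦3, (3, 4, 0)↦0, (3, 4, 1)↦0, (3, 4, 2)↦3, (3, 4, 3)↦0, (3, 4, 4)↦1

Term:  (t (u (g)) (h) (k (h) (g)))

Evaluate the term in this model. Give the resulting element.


  g = 2
  (u (g)) = u(2,) = 2
  h = 2
  h = 2
  g = 2
  (k (h) (g)) = k(2, 2) = 4
  (t (u (g)) (h) (k (h) (g))) = t(2, 2, 4) = 4

value = 4


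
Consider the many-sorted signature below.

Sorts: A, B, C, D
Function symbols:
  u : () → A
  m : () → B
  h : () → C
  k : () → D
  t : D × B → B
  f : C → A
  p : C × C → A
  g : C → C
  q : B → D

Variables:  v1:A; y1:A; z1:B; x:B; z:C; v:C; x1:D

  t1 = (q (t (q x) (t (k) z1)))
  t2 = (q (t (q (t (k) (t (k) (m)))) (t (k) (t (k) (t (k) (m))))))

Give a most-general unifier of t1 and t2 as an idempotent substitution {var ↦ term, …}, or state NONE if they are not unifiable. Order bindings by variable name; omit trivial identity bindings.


{x ↦ (t (k) (t (k) (m))), z1 ↦ (t (k) (t (k) (m)))}


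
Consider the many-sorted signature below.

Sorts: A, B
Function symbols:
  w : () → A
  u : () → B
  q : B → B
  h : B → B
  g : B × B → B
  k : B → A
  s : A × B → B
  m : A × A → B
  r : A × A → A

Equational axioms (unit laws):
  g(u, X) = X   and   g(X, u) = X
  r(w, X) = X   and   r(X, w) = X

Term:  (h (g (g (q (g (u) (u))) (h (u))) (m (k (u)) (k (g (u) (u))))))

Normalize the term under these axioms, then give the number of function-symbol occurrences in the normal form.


size = 12

1. (h (g (g (q (g (u) (u))) (h (u))) (m (k (u)) (k (g (u) (u))))))  →  (h (g (g (q (u)) (h (u))) (m (k (u)) (k (g (u) (u))))))
2. (h (g (g (q (u)) (h (u))) (m (k (u)) (k (g (u) (u))))))  →  (h (g (g (q (u)) (h (u))) (m (k (u)) (k (u)))))
normal form: (h (g (g (q (u)) (h (u))) (m (k (u)) (k (u)))))


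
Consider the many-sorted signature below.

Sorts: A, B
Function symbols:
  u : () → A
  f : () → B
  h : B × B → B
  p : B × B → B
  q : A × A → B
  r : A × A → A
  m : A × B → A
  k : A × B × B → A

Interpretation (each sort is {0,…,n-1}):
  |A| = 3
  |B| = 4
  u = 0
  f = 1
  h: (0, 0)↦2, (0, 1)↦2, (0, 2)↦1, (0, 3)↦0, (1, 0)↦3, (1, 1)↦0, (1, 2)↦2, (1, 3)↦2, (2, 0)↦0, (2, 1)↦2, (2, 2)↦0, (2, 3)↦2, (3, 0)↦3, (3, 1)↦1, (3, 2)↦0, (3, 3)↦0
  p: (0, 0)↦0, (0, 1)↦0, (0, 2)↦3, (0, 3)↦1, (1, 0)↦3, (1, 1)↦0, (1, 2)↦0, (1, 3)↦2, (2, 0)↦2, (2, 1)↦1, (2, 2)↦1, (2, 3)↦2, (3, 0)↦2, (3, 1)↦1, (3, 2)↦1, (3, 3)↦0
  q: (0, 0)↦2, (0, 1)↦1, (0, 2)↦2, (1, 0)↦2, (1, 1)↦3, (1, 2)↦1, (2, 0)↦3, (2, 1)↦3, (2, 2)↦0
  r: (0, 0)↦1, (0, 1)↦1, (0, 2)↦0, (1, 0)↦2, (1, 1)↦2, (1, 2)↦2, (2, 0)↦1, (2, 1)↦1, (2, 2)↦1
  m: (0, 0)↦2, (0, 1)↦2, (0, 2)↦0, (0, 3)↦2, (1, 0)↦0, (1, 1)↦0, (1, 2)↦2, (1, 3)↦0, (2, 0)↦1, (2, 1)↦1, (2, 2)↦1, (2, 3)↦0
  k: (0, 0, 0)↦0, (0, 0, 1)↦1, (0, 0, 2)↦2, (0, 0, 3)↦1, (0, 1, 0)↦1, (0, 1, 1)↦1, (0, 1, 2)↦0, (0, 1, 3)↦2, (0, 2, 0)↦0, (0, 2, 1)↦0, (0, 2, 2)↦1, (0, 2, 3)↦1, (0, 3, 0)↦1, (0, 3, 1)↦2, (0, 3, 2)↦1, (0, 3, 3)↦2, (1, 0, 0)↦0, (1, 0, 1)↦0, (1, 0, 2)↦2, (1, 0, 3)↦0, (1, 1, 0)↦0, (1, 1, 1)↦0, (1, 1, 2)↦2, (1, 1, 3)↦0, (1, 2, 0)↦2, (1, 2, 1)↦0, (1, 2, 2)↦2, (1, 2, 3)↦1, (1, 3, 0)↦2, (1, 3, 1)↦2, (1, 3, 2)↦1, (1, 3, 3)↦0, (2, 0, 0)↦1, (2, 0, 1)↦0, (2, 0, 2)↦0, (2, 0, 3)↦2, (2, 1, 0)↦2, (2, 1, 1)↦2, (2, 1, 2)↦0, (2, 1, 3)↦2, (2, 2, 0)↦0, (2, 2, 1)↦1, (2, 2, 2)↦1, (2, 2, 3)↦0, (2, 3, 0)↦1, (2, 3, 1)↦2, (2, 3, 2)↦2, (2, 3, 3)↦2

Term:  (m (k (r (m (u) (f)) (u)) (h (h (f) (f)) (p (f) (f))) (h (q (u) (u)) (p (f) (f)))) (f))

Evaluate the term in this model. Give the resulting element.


value = 1

  u = 0
  f = 1
  (m (u) (f)) = m(0, 1) = 2
  u = 0
  (r (m (u) (f)) (u)) = r(2, 0) = 1
  f = 1
  f = 1
  (h (f) (f)) = h(1, 1) = 0
  f = 1
  f = 1
  (p (f) (f)) = p(1, 1) = 0
  (h (h (f) (f)) (p (f) (f))) = h(0, 0) = 2
  u = 0
  u = 0
  (q (u) (u)) = q(0, 0) = 2
  f = 1
  f = 1
  (p (f) (f)) = p(1, 1) = 0
  (h (q (u) (u)) (p (f) (f))) = h(2, 0) = 0
  (k (r (m (u) (f)) (u)) (h (h (f) (f)) (p (f) (f))) (h (q (u) (u)) (p (f) (f)))) = k(1, 2, 0) = 2
  f = 1
  (m (k (r (m (u) (f)) (u)) (h (h (f) (f)) (p (f) (f))) (h (q (u) (u)) (p (f) (f)))) (f)) = m(2, 1) = 1


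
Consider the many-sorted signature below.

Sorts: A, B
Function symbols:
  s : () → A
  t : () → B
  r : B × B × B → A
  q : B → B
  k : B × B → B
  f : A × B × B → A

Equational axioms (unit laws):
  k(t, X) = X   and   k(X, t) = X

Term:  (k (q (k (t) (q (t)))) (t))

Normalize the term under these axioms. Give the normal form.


1. (k (q (k (t) (q (t)))) (t))  →  (q (k (t) (q (t))))
2. (q (k (t) (q (t))))  →  (q (q (t)))

normal form = (q (q (t)))


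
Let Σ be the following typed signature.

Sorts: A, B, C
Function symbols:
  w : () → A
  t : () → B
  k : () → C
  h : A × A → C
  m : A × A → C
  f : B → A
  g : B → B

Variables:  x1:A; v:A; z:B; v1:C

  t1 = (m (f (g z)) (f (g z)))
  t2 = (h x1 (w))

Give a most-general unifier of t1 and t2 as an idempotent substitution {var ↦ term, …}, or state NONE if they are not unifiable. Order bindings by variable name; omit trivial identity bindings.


head clash or occurs-check failure — not unifiable

NONE (not unifiable)


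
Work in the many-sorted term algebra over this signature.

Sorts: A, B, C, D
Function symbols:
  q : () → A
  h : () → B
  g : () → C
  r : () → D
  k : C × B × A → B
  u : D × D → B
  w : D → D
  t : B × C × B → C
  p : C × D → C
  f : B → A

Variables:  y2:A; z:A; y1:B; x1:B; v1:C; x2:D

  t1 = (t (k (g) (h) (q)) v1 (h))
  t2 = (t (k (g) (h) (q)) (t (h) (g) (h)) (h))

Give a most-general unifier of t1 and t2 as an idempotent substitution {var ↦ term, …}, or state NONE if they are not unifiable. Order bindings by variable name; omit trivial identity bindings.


{v1 ↦ (t (h) (g) (h))}


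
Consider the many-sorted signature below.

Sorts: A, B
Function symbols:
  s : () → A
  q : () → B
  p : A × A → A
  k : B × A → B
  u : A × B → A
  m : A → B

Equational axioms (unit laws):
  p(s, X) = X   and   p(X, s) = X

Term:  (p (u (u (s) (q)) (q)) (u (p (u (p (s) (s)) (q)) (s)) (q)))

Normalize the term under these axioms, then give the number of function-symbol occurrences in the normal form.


1. (p (u (u (s) (q)) (q)) (u (p (u (p (s) (s)) (q)) (s)) (q)))  →  (p (u (u (s) (q)) (q)) (u (u (p (s) (s)) (q)) (q)))
2. (p (u (u (s) (q)) (q)) (u (u (p (s) (s)) (q)) (q)))  →  (p (u (u (s) (q)) (q)) (u (u (s) (q)) (q)))
normal form: (p (u (u (s) (q)) (q)) (u (u (s) (q)) (q)))

size = 11


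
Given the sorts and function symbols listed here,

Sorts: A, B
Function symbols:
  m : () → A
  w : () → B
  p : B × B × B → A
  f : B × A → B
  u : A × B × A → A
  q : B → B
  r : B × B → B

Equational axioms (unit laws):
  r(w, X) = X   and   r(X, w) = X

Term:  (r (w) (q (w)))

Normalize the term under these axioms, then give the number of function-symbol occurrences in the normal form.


size = 2

1. (r (w) (q (w)))  →  (q (w))
normal form: (q (w))


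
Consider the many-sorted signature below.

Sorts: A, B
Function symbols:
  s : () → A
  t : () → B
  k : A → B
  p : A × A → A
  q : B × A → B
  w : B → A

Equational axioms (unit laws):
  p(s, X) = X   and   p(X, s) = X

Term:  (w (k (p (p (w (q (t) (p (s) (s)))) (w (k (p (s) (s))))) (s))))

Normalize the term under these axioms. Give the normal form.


1. (w (k (p (p (w (q (t) (p (s) (s)))) (w (k (p (s) (s))))) (s))))  →  (w (k (p (w (q (t) (p (s) (s)))) (w (k (p (s) (s)))))))
2. (w (k (p (w (q (t) (p (s) (s)))) (w (k (p (s) (s)))))))  →  (w (k (p (w (q (t) (s))) (w (k (p (s) (s)))))))
3. (w (k (p (w (q (t) (s))) (w (k (p (s) (s)))))))  →  (w (k (p (w (q (t) (s))) (w (k (s))))))

normal form = (w (k (p (w (q (t) (s))) (w (k (s))))))


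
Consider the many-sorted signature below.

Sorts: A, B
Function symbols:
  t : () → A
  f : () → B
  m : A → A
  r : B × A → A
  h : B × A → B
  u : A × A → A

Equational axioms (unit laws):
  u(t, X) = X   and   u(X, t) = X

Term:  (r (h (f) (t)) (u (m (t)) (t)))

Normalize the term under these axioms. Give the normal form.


normal form = (r (h (f) (t)) (m (t)))

1. (r (h (f) (t)) (u (m (t)) (t)))  →  (r (h (f) (t)) (m (t)))


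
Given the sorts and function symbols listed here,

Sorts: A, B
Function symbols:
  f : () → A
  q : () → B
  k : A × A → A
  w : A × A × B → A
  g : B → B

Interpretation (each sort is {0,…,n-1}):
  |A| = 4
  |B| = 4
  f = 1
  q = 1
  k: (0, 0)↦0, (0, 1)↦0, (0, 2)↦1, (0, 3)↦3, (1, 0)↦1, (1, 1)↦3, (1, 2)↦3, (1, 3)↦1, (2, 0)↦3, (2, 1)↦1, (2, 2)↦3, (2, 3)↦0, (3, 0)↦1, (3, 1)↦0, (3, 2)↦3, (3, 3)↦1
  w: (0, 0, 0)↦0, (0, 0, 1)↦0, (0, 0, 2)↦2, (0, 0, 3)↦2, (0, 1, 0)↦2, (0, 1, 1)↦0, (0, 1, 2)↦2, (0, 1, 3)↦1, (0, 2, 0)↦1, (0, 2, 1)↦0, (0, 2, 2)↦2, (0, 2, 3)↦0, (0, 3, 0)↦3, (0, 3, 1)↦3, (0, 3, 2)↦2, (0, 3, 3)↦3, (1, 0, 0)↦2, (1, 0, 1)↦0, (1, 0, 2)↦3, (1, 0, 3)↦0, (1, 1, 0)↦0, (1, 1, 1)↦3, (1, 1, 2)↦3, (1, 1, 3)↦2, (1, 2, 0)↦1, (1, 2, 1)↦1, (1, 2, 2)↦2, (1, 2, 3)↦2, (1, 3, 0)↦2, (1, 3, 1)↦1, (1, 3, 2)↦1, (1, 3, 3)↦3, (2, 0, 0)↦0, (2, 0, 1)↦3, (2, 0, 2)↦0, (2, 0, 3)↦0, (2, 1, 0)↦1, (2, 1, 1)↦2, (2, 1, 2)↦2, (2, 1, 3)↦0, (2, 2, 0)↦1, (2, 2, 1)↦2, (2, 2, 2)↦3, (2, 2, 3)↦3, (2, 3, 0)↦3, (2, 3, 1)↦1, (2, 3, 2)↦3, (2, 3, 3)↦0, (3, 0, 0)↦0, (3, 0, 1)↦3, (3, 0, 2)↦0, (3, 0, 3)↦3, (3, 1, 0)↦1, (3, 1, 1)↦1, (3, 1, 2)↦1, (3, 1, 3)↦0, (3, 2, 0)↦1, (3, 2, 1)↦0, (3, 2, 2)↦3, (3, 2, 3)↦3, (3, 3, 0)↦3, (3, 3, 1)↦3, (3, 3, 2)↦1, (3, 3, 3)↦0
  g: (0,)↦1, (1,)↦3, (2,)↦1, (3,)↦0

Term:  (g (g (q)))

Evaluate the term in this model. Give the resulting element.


  q = 1
  (g (q)) = g(1,) = 3
  (g (g (q))) = g(3,) = 0

value = 0


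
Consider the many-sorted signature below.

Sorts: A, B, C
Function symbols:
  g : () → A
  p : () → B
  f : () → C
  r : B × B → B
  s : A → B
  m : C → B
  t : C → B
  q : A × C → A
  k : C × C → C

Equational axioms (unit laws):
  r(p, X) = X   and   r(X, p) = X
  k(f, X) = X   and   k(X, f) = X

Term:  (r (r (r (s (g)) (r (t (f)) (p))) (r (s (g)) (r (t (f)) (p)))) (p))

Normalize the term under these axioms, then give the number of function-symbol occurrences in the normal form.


1. (r (r (r (s (g)) (r (t (f)) (p))) (r (s (g)) (r (t (f)) (p)))) (p))  →  (r (r (s (g)) (r (t (f)) (p))) (r (s (g)) (r (t (f)) (p))))
2. (r (r (s (g)) (r (t (f)) (p))) (r (s (g)) (r (t (f)) (p))))  →  (r (r (s (g)) (t (f))) (r (s (g)) (r (t (f)) (p))))
3. (r (r (s (g)) (t (f))) (r (s (g)) (r (t (f)) (p))))  →  (r (r (s (g)) (t (f))) (r (s (g)) (t (f))))
normal form: (r (r (s (g)) (t (f))) (r (s (g)) (t (f))))

size = 11


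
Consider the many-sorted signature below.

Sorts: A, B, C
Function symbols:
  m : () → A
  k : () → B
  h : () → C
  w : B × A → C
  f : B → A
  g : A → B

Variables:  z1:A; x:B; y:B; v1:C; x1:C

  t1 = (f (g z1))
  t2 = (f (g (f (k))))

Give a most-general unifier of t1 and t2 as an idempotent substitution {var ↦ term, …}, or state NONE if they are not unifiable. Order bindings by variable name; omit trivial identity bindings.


{z1 ↦ (f (k))}


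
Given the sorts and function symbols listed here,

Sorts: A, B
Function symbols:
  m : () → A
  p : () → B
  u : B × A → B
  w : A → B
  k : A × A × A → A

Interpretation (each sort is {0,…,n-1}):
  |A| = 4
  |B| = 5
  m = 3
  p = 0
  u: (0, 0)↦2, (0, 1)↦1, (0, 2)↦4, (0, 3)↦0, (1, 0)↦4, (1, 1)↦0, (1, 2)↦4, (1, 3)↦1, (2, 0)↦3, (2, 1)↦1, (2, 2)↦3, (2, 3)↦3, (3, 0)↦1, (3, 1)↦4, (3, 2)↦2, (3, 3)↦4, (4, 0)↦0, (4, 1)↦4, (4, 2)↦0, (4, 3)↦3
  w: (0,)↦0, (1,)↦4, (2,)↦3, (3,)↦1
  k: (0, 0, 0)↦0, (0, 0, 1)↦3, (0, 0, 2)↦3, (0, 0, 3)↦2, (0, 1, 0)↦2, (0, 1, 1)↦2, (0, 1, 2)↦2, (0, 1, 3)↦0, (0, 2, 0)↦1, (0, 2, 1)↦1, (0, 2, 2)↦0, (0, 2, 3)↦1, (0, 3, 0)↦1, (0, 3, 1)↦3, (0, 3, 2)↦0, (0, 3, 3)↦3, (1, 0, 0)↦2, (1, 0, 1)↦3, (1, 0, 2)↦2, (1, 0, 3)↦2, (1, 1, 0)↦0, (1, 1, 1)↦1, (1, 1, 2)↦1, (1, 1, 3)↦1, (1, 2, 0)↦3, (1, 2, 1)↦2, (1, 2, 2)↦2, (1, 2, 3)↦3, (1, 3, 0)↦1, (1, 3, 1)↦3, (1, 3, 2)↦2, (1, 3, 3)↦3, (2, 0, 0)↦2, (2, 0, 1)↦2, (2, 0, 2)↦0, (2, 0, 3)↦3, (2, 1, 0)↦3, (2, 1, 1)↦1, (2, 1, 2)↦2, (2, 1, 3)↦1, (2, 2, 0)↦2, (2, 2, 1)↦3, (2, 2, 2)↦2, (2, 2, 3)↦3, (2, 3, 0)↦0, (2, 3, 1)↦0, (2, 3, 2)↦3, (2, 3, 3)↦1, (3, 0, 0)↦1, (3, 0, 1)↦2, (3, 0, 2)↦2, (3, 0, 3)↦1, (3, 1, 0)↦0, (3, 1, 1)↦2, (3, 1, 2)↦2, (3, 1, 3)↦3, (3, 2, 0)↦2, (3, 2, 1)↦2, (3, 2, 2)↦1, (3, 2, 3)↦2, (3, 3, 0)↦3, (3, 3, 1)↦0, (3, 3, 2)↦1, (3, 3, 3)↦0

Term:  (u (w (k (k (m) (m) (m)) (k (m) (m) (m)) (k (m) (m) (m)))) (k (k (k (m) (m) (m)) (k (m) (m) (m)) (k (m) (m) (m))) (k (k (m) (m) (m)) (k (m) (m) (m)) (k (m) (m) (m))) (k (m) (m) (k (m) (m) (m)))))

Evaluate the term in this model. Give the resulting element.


  m = 3
  m = 3
  m = 3
  (k (m) (m) (m)) = k(3, 3, 3) = 0
  m = 3
  m = 3
  m = 3
  (k (m) (m) (m)) = k(3, 3, 3) = 0
  m = 3
  m = 3
  m = 3
  (k (m) (m) (m)) = k(3, 3, 3) = 0
  (k (k (m) (m) (m)) (k (m) (m) (m)) (k (m) (m) (m))) = k(0, 0, 0) = 0
  (w (k (k (m) (m) (m)) (k (m) (m) (m)) (k (m) (m) (m)))) = w(0,) = 0
  m = 3
  m = 3
  m = 3
  (k (m) (m) (m)) = k(3, 3, 3) = 0
  m = 3
  m = 3
  m = 3
  (k (m) (m) (m)) = k(3, 3, 3) = 0
  m = 3
  m = 3
  m = 3
  (k (m) (m) (m)) = k(3, 3, 3) = 0
  (k (k (m) (m) (m)) (k (m) (m) (m)) (k (m) (m) (m))) = k(0, 0, 0) = 0
  m = 3
  m = 3
  m = 3
  (k (m) (m) (m)) = k(3, 3, 3) = 0
  m = 3
  m = 3
  m = 3
  (k (m) (m) (m)) = k(3, 3, 3) = 0
  m = 3
  m = 3
  m = 3
  (k (m) (m) (m)) = k(3, 3, 3) = 0
  (k (k (m) (m) (m)) (k (m) (m) (m)) (k (m) (m) (m))) = k(0, 0, 0) = 0
  m = 3
  m = 3
  m = 3
  m = 3
  m = 3
  (k (m) (m) (m)) = k(3, 3, 3) = 0
  (k (m) (m) (k (m) (m) (m))) = k(3, 3, 0) = 3
  (k (k (k (m) (m) (m)) (k (m) (m) (m)) (k (m) (m) (m))) (k (k (m) (m) (m)) (k (m) (m) (m)) (k (m) (m) (m))) (k (m) (m) (k (m) (m) (m)))) = k(0, 0, 3) = 2
  (u (w (k (k (m) (m) (m)) (k (m) (m) (m)) (k (m) (m) (m)))) (k (k (k (m) (m) (m)) (k (m) (m) (m)) (k (m) (m) (m))) (k (k (m) (m) (m)) (k (m) (m) (m)) (k (m) (m) (m))) (k (m) (m) (k (m) (m) (m))))) = u(0, 2) = 4

value = 4


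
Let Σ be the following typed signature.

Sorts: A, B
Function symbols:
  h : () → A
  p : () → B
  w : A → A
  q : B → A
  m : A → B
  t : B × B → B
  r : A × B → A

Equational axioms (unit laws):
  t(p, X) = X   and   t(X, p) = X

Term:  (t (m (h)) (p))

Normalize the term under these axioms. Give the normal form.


1. (t (m (h)) (p))  →  (m (h))

normal form = (m (h))


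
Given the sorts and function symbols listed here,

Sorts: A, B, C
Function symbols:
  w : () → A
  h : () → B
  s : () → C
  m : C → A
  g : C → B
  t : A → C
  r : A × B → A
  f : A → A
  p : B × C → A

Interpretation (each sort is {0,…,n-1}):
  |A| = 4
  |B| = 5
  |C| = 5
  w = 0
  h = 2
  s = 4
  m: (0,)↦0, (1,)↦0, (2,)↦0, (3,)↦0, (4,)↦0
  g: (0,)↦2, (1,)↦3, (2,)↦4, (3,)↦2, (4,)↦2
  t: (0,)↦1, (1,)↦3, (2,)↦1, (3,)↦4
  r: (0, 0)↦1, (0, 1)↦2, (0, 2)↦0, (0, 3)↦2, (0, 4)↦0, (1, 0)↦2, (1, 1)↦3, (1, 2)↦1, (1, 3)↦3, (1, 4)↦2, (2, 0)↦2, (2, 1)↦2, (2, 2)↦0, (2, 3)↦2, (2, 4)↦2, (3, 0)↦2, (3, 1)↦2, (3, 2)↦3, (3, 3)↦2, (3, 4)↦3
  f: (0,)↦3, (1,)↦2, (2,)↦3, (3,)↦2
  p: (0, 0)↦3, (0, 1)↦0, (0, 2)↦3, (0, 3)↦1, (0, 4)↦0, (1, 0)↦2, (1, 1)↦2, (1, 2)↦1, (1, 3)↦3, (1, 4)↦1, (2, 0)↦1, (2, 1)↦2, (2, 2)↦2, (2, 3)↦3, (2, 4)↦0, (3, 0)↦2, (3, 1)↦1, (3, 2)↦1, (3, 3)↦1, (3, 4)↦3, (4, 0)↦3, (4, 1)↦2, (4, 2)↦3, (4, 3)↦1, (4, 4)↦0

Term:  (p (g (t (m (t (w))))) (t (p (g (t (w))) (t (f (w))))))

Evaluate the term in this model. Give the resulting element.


value = 3

  w = 0
  (t (w)) = t(0,) = 1
  (m (t (w))) = m(1,) = 0
  (t (m (t (w)))) = t(0,) = 1
  (g (t (m (t (w))))) = g(1,) = 3
  w = 0
  (t (w)) = t(0,) = 1
  (g (t (w))) = g(1,) = 3
  w = 0
  (f (w)) = f(0,) = 3
  (t (f (w))) = t(3,) = 4
  (p (g (t (w))) (t (f (w)))) = p(3, 4) = 3
  (t (p (g (t (w))) (t (f (w))))) = t(3,) = 4
  (p (g (t (m (t (w))))) (t (p (g (t (w))) (t (f (w)))))) = p(3, 4) = 3


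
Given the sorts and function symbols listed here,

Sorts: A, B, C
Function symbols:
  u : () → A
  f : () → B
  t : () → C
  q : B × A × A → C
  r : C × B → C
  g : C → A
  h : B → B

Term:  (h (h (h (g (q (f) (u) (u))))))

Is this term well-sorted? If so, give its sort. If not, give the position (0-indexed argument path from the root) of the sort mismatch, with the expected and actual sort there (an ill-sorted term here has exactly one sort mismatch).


ill-sorted at position [0, 0, 0]: expected B, got A

          (f) : B
          (u) : A
          (u) : A
        (q (f) (u) (u)) : C
      (g (q (f) (u) (u))) : A
    (h (g (q (f) (u) (u)))) : ✗ arg 0 at [0, 0, 0] has sort A, expected B


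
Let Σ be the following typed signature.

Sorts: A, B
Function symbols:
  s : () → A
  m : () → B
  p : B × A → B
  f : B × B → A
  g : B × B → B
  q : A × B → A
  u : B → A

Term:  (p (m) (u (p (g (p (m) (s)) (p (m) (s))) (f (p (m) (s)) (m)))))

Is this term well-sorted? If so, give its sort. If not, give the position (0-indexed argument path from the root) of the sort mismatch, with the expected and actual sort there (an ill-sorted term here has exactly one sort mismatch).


well-sorted; sort = B

  (m) : B
          (m) : B
          (s) : A
        (p (m) (s)) : B
          (m) : B
          (s) : A
        (p (m) (s)) : B
      (g (p (m) (s)) (p (m) (s))) : B
          (m) : B
          (s) : A
        (p (m) (s)) : B
        (m) : B
      (f (p (m) (s)) (m)) : A
    (p (g (p (m) (s)) (p (m) (s))) (f (p (m) (s)) (m))) : B
  (u (p (g (p (m) (s)) (p (m) (s))) (f (p (m) (s)) (m)))) : A
(p (m) (u (p (g (p (m) (s)) (p (m) (s))) (f (p (m) (s)) (m))))) : B


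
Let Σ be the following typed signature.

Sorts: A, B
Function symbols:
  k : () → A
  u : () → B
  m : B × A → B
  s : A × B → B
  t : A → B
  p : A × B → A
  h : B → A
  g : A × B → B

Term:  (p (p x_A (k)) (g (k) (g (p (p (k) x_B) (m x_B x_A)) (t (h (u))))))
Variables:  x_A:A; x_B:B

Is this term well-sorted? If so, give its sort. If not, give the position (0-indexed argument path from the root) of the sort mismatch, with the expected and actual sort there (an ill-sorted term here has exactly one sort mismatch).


    x_A : A
    (k) : A
  (p x_A (k)) : ✗ arg 1 at [0, 1] has sort A, expected B
    (k) : A
          (k) : A
          x_B : B
        (p (k) x_B) : A
          x_B : B
          x_A : A
        (m x_B x_A) : B
      (p (p (k) x_B) (m x_B x_A)) : A
          (u) : B
        (h (u)) : A
      (t (h (u))) : B
    (g (p (p (k) x_B) (m x_B x_A)) (t (h (u)))) : B
  (g (k) (g (p (p (k) x_B) (m x_B x_A)) (t (h (u))))) : B

ill-sorted at position [0, 1]: expected B, got A


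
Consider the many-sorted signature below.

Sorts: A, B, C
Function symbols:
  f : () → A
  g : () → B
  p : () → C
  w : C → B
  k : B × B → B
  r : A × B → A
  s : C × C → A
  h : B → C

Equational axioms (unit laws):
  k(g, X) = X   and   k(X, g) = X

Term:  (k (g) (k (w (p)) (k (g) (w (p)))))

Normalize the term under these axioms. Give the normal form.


normal form = (k (w (p)) (w (p)))

1. (k (g) (k (w (p)) (k (g) (w (p)))))  →  (k (w (p)) (k (g) (w (p))))
2. (k (w (p)) (k (g) (w (p))))  →  (k (w (p)) (w (p)))


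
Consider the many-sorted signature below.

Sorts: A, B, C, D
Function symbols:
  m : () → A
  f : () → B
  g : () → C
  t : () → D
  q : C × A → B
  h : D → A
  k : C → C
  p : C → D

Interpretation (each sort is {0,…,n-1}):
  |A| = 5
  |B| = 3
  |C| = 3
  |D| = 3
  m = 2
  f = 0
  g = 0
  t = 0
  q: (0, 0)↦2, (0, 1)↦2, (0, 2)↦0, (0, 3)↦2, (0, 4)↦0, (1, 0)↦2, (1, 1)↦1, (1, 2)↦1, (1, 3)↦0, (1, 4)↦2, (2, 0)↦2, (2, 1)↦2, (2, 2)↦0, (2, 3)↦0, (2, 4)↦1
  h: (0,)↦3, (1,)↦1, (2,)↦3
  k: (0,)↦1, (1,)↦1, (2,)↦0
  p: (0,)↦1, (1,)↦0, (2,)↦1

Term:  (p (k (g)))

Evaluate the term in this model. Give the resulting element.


  g = 0
  (k (g)) = k(0,) = 1
  (p (k (g))) = p(1,) = 0

value = 0


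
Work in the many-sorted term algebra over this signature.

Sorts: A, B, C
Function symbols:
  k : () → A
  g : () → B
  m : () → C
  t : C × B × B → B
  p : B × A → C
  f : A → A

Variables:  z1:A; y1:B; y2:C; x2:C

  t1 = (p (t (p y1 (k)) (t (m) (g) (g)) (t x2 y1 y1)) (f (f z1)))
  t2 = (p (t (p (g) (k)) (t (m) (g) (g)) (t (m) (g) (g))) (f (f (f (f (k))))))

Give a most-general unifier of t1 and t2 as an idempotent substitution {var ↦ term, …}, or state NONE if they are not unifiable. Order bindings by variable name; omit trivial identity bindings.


{x2 ↦ (m), y1 ↦ (g), z1 ↦ (f (f (k)))}


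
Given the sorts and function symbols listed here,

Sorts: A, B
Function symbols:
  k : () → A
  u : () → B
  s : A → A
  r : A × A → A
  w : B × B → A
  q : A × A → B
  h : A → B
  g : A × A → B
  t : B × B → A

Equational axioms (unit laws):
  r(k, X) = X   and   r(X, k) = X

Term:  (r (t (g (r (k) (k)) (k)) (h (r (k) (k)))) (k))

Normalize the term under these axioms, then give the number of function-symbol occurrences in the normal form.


size = 6

1. (r (t (g (r (k) (k)) (k)) (h (r (k) (k)))) (k))  →  (t (g (r (k) (k)) (k)) (h (r (k) (k))))
2. (t (g (r (k) (k)) (k)) (h (r (k) (k))))  →  (t (g (k) (k)) (h (r (k) (k))))
3. (t (g (k) (k)) (h (r (k) (k))))  →  (t (g (k) (k)) (h (k)))
normal form: (t (g (k) (k)) (h (k)))


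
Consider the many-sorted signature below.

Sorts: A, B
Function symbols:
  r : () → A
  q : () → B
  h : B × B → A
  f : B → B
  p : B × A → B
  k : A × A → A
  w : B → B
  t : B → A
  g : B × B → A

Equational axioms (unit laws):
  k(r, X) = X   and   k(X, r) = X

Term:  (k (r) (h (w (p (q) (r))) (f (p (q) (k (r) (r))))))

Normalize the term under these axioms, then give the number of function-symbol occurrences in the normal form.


1. (k (r) (h (w (p (q) (r))) (f (p (q) (k (r) (r))))))  →  (h (w (p (q) (r))) (f (p (q) (k (r) (r)))))
2. (h (w (p (q) (r))) (f (p (q) (k (r) (r)))))  →  (h (w (p (q) (r))) (f (p (q) (r))))
normal form: (h (w (p (q) (r))) (f (p (q) (r))))

size = 9


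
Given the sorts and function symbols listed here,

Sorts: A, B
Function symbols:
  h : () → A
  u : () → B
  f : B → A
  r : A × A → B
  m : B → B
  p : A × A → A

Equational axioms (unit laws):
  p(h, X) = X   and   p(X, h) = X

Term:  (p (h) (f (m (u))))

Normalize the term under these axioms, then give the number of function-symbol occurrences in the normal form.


1. (p (h) (f (m (u))))  →  (f (m (u)))
normal form: (f (m (u)))

size = 3


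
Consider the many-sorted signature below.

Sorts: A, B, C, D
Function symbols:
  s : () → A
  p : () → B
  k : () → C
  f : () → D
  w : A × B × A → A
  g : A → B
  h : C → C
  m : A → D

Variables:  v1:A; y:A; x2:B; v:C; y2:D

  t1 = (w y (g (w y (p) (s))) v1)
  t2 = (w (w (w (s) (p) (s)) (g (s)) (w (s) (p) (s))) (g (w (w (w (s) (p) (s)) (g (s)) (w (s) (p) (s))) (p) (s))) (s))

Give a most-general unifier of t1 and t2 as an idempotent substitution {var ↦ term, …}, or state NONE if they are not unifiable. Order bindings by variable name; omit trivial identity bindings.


{v1 ↦ (s), y ↦ (w (w (s) (p) (s)) (g (s)) (w (s) (p) (s)))}


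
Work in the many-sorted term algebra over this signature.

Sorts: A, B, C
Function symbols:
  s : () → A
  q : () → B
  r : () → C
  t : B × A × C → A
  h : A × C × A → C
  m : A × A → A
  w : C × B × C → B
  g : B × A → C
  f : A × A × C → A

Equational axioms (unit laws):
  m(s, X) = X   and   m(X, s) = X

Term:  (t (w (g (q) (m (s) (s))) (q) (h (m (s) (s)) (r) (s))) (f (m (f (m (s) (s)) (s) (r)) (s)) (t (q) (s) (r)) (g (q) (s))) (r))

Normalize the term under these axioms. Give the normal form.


normal form = (t (w (g (q) (s)) (q) (h (s) (r) (s))) (f (f (s) (s) (r)) (t (q) (s) (r)) (g (q) (s))) (r))

1. (t (w (g (q) (m (s) (s))) (q) (h (m (s) (s)) (r) (s))) (f (m (f (m (s) (s)) (s) (r)) (s)) (t (q) (s) (r)) (g (q) (s))) (r))  →  (t (w (g (q) (s)) (q) (h (m (s) (s)) (r) (s))) (f (m (f (m (s) (s)) (s) (r)) (s)) (t (q) (s) (r)) (g (q) (s))) (r))
2. (t (w (g (q) (s)) (q) (h (m (s) (s)) (r) (s))) (f (m (f (m (s) (s)) (s) (r)) (s)) (t (q) (s) (r)) (g (q) (s))) (r))  →  (t (w (g (q) (s)) (q) (h (s) (r) (s))) (f (m (f (m (s) (s)) (s) (r)) (s)) (t (q) (s) (r)) (g (q) (s))) (r))
3. (t (w (g (q) (s)) (q) (h (s) (r) (s))) (f (m (f (m (s) (s)) (s) (r)) (s)) (t (q) (s) (r)) (g (q) (s))) (r))  →  (t (w (g (q) (s)) (q) (h (s) (r) (s))) (f (f (m (s) (s)) (s) (r)) (t (q) (s) (r)) (g (q) (s))) (r))
4. (t (w (g (q) (s)) (q) (h (s) (r) (s))) (f (f (m (s) (s)) (s) (r)) (t (q) (s) (r)) (g (q) (s))) (r))  →  (t (w (g (q) (s)) (q) (h (s) (r) (s))) (f (f (s) (s) (r)) (t (q) (s) (r)) (g (q) (s))) (r))


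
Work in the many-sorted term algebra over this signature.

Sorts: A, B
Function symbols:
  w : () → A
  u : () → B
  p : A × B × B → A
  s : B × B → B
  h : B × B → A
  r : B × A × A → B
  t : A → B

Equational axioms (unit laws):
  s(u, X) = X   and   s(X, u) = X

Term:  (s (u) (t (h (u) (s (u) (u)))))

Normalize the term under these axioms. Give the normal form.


1. (s (u) (t (h (u) (s (u) (u)))))  →  (t (h (u) (s (u) (u))))
2. (t (h (u) (s (u) (u))))  →  (t (h (u) (u)))

normal form = (t (h (u) (u)))


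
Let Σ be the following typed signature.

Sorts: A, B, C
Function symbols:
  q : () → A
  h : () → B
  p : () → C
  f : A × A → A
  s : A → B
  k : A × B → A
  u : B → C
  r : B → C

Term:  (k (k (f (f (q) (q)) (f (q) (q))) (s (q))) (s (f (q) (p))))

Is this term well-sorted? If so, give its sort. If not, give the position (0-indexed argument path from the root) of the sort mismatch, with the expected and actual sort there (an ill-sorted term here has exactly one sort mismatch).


        (q) : A
        (q) : A
      (f (q) (q)) : A
        (q) : A
        (q) : A
      (f (q) (q)) : A
    (f (f (q) (q)) (f (q) (q))) : A
      (q) : A
    (s (q)) : B
  (k (f (f (q) (q)) (f (q) (q))) (s (q))) : A
      (q) : A
      (p) : C
    (f (q) (p)) : ✗ arg 1 at [1, 0, 1] has sort C, expected A

ill-sorted at position [1, 0, 1]: expected A, got C


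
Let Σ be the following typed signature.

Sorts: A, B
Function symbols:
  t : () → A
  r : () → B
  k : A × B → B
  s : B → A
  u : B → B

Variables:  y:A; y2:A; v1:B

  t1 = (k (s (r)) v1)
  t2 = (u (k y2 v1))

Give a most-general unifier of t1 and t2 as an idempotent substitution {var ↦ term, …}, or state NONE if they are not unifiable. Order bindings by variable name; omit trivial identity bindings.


head clash or occurs-check failure — not unifiable

NONE (not unifiable)


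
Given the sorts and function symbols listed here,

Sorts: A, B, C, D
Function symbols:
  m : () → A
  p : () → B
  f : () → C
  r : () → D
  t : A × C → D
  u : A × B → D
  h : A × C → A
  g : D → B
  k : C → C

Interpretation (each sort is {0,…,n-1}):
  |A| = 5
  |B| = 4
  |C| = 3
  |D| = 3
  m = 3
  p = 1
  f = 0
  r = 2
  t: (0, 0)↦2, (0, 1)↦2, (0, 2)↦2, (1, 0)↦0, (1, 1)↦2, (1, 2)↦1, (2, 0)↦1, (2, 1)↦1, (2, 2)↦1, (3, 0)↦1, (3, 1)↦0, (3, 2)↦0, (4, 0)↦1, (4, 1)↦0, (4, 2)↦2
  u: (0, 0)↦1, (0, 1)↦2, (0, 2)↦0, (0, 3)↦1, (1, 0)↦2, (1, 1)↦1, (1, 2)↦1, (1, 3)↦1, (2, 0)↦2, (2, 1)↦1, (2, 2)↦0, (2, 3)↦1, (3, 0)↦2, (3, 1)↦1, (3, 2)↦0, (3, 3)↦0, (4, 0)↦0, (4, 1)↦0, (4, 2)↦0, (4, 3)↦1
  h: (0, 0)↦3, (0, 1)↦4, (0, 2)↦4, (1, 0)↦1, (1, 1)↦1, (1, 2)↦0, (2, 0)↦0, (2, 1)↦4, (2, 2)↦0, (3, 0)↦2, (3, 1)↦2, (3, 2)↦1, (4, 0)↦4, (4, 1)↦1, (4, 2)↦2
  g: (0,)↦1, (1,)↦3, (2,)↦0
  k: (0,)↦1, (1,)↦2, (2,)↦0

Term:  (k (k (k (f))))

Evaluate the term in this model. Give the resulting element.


  f = 0
  (k (f)) = k(0,) = 1
  (k (k (f))) = k(1,) = 2
  (k (k (k (f)))) = k(2,) = 0

value = 0


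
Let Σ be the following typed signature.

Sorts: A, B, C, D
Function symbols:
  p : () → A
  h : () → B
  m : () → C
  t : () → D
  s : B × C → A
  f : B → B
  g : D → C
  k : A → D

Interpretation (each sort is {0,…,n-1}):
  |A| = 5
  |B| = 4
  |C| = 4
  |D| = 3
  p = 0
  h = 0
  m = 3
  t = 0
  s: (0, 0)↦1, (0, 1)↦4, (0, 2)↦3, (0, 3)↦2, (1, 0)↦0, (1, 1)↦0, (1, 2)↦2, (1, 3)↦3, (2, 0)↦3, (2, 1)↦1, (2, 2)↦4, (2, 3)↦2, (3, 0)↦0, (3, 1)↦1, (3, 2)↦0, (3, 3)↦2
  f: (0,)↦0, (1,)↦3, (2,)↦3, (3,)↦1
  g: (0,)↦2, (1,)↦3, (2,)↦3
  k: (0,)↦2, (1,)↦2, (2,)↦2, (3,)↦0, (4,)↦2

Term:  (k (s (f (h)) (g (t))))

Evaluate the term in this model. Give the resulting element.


  h = 0
  (f (h)) = f(0,) = 0
  t = 0
  (g (t)) = g(0,) = 2
  (s (f (h)) (g (t))) = s(0, 2) = 3
  (k (s (f (h)) (g (t)))) = k(3,) = 0

value = 0


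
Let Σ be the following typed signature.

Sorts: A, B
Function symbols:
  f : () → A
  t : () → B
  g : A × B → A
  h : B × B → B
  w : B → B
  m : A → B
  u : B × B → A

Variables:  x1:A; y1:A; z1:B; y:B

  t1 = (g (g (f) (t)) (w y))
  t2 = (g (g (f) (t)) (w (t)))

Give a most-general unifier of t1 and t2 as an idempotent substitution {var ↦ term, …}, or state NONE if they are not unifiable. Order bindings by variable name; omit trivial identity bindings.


{y ↦ (t)}


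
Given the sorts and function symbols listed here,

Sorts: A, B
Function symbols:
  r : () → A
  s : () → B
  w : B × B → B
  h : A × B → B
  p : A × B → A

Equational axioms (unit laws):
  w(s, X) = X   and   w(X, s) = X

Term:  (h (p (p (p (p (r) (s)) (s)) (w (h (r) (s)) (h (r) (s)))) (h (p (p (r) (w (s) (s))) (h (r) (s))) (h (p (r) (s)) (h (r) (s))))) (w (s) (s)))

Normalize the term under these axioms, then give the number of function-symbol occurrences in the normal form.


1. (h (p (p (p (p (r) (s)) (s)) (w (h (r) (s)) (h (r) (s)))) (h (p (p (r) (w (s) (s))) (h (r) (s))) (h (p (r) (s)) (h (r) (s))))) (w (s) (s)))  →  (h (p (p (p (p (r) (s)) (s)) (w (h (r) (s)) (h (r) (s)))) (h (p (p (r) (s)) (h (r) (s))) (h (p (r) (s)) (h (r) (s))))) (w (s) (s)))
2. (h (p (p (p (p (r) (s)) (s)) (w (h (r) (s)) (h (r) (s)))) (h (p (p (r) (s)) (h (r) (s))) (h (p (r) (s)) (h (r) (s))))) (w (s) (s)))  →  (h (p (p (p (p (r) (s)) (s)) (w (h (r) (s)) (h (r) (s)))) (h (p (p (r) (s)) (h (r) (s))) (h (p (r) (s)) (h (r) (s))))) (s))
normal form: (h (p (p (p (p (r) (s)) (s)) (w (h (r) (s)) (h (r) (s)))) (h (p (p (r) (s)) (h (r) (s))) (h (p (r) (s)) (h (r) (s))))) (s))

size = 31
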